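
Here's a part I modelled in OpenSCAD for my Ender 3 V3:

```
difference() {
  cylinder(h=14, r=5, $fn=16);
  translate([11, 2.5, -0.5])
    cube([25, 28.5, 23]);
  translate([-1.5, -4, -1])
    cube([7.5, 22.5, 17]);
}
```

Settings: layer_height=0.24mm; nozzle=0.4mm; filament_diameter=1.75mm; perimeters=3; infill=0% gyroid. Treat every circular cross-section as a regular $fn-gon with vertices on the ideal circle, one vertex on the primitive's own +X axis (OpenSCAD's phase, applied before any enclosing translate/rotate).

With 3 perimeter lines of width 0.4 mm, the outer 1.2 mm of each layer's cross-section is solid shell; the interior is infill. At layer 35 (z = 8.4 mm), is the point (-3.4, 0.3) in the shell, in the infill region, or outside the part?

infill

At z = 8.4 mm: the r=5 cylinder gives a regular 16-gon of circumradius 5 (constant along its height); the 25×28.5 cube at (11, 2.5) contributes its full rectangle; the 7.5×22.5 cube at (-1.5, -4) contributes its full rectangle; After the difference (first − rest): starting from the r=5 cylinder, the 25×28.5 cube at (11, 2.5) misses the remaining region (no effect); the 7.5×22.5 cube at (-1.5, -4) partially overlaps it — only the 49.71 mm² overlap (of its 168.75 mm²) is removed, clipping the outline — 1 connected region. Overall, the cross-section is a single solid region. The nearest boundary edge runs (-5.00, 0.00)→(-4.62, 1.91); distance from the point to it = 1.51 mm. The point is inside the cross-section and 1.51 mm from the nearest boundary — more than the 1.2 mm shell width (3 × 0.4), so it's in the infill interior.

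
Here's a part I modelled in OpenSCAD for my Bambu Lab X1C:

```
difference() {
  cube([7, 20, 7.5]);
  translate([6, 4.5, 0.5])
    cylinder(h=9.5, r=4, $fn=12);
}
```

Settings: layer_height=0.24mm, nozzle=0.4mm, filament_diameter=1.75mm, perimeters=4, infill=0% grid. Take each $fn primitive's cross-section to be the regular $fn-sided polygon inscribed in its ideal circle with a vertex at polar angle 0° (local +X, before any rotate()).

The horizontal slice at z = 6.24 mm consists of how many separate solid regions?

At z = 6.24 mm: the 7×20 cube contributes its full rectangle; the r=4 cylinder at (6, 4.5) gives a regular 12-gon of circumradius 4 (constant along its height); Subtracting the remaining from the first: starting from the 7×20 cube, the r=4 cylinder at (6, 4.5) partially overlaps it — only the 31.73 mm² overlap (of its 48.00 mm²) is removed, clipping the outline — 1 connected region. The result has 1 disconnected region.

1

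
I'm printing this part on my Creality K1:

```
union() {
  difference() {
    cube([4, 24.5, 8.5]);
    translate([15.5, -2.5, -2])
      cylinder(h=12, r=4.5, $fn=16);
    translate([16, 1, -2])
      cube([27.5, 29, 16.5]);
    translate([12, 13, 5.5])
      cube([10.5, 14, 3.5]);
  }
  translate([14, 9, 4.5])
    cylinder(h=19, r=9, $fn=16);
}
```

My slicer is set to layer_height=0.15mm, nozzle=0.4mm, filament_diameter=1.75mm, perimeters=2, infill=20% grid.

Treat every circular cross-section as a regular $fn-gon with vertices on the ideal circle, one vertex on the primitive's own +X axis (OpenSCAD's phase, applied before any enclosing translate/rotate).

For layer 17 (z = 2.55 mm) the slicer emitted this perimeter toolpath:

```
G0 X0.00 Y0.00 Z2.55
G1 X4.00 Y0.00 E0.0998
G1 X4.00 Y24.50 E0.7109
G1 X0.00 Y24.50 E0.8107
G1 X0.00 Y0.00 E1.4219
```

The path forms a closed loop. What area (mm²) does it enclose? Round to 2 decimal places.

Apply the shoelace formula to the sequence of (X, Y) vertices; enclosed area = 98.00 mm².

98.00 mm²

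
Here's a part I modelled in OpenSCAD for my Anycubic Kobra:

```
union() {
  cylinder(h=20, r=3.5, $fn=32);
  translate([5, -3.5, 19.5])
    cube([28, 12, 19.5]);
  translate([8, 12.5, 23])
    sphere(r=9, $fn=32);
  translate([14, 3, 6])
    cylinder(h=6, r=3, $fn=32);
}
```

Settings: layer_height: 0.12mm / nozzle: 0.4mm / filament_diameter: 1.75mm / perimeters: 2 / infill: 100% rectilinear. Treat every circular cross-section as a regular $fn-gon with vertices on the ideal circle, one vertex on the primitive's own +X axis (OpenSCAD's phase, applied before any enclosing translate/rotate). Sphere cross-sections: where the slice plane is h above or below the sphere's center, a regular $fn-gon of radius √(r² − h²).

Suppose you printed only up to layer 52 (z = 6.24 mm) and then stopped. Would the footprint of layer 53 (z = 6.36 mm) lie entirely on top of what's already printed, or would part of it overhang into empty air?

entirely on top

Compare the two slices. At z = 6.24: the r=3.5 cylinder gives a regular 32-gon of circumradius 3.5 (constant along its height) (area = (32/2)·3.500²·sin(360°/32) = 38.24 mm²); the cube at (5, -3.5) is absent (z outside [19.5, 39]); the sphere at (8, 12.5) does not reach this height (|z−center|=16.760 > r=9); the cylinder at (14, 3): section is a regular 32-gon, circumradius r=3 (area = (32/2)·3.000²·sin(360°/32) = 28.09 mm²); Combining (union): the 2 present regions are separate (no shared area or edge), so areas and boundary lengths simply add and each stays a separate island — area = 66.33 mm². At z = 6.36: the r=3.5 cylinder contributes a regular 32-gon of circumradius 3.5 (area = (32/2)·3.500²·sin(360°/32) = 38.24 mm²); the cube at (5, -3.5) is absent (z outside [19.5, 39]); the sphere at (8, 12.5) is absent (|z−center|=16.640 > r=9); the r=3 cylinder at (14, 3) contributes a regular 32-gon of circumradius 3 (area = (32/2)·3.000²·sin(360°/32) = 28.09 mm²); Merging all regions: the 2 present regions are separate (no shared area or edge), so areas and boundary lengths simply add and each stays a separate island — area = 66.33 mm². Checking containment: the cross-section at z = 6.36 is a subset of the cross-section at z = 6.24.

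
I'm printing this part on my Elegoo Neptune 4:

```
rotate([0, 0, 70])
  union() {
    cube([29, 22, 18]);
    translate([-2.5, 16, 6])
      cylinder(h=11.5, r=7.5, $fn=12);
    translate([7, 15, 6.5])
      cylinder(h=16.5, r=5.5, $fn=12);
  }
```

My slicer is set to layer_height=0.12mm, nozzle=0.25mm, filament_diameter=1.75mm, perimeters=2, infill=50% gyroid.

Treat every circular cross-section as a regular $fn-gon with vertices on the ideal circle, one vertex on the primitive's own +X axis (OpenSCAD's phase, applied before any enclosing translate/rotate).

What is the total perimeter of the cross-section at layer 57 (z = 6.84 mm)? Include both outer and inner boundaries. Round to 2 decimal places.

At z = 6.84 mm: the 29×22 cube contributes its full rectangle (perimeter 102.00 mm); the r=7.5 cylinder at (-2.5, 16) gives a regular 12-gon of circumradius 7.5 (constant along its height) (perimeter = 2·12·7.500·sin(180°/12) = 46.59 mm); the r=5.5 cylinder at (7, 15) gives a regular 12-gon of circumradius 5.5 (constant along its height) (perimeter = 2·12·5.500·sin(180°/12) = 34.16 mm); Combining (union): the regions partially overlap (shared area 138.35 mm²), so the edge portions inside another operand are dropped and the merged outline is re-measured after clipping — boundary = 117.89 mm; (whole slice rotated 70° about Z — lengths, areas and connectivity unchanged). Overall, the cross-section is a single solid region. Total boundary length (outer) = 117.89 mm.

117.89 mm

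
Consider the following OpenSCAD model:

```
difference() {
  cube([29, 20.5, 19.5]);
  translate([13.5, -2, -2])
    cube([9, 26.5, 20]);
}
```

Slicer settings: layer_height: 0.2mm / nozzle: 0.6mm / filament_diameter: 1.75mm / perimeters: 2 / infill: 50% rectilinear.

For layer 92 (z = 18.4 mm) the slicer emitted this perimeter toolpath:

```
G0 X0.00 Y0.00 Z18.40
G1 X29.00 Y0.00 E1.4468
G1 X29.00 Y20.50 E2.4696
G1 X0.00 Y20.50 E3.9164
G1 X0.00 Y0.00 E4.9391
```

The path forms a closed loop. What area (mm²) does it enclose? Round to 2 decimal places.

594.50 mm²

Apply the shoelace formula to the sequence of (X, Y) vertices; enclosed area = 594.50 mm².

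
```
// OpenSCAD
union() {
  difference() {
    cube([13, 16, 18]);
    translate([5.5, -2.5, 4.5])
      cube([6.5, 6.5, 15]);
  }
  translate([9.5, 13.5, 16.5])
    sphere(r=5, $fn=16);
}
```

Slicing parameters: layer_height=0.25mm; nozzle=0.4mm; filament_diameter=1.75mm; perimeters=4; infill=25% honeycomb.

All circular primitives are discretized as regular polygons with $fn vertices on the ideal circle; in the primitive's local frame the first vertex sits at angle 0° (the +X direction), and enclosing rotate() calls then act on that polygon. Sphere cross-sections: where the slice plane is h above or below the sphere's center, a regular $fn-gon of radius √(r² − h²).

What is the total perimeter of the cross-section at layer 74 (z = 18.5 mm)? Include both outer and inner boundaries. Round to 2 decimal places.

28.61 mm

At z = 18.5 mm: the cube does not reach this height (z outside [0, 18]); the cube at (5.5, -2.5) is present — its section is the full 6.5×6.5 rectangle (perimeter 26.00 mm); After the difference (first − rest): the first operand is absent here, so nothing remains; the r=5 sphere at (9.5, 13.5) slices to a regular 16-gon of circumradius 4.583 (√(r²−h²) with h=2 from center) (perimeter = 2·16·4.583·sin(180°/16) = 28.61 mm); Taking the union: only the r=5 sphere at (9.5, 13.5) is present, so the union is just that shape — boundary = 28.61 mm. Overall, the cross-section is a single solid region. Total boundary length (outer) = 28.61 mm.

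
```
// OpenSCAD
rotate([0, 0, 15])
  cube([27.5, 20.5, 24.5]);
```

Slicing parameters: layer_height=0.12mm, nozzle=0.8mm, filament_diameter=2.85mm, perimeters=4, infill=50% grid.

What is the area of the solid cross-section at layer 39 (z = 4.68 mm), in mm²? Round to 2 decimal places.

At z = 4.68 mm: the cube is present — its section is the full 27.5×20.5 rectangle (area 563.75 mm²); (rotated 15° about Z; rotation is an isometry so areas/perimeters/island counts are preserved). Overall, the cross-section is a single solid region. Net area = 563.75 mm².

563.75 mm²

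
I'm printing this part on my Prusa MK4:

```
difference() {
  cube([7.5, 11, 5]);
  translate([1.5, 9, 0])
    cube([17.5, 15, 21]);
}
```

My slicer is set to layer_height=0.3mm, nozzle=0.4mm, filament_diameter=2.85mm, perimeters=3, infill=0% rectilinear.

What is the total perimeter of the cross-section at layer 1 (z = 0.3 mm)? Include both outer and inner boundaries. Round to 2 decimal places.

37.00 mm

At z = 0.3 mm: the cube (footprint 7.5×11) is included at this height (perimeter 37.00 mm); the cube at (1.5, 9) (footprint 17.5×15) is included at this height (perimeter 65.00 mm); Taking the first minus the rest: starting from the 7.5×11 cube, the 17.5×15 cube at (1.5, 9) partially overlaps it — only the 12.00 mm² overlap (of its 262.50 mm²) is removed, clipping the outline — boundary = 37.00 mm. Overall, the cross-section is a single solid region. Total boundary length (outer) = 37.00 mm.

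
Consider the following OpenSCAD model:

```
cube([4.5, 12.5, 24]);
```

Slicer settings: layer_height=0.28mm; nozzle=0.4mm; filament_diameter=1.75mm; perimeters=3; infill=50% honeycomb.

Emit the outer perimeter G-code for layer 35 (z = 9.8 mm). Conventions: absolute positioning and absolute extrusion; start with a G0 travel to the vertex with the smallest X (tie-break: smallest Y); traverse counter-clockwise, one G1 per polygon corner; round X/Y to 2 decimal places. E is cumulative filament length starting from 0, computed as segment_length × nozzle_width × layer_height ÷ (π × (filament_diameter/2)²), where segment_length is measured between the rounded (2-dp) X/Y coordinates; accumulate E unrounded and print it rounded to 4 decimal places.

At z = 9.8 mm: the cube is present — its section is the full 4.5×12.5 rectangle. The outline is a single polygon with 4 vertices. Extrusion per mm of travel: 0.4 × 0.28 / (π × 0.875²) = 0.046564. Accumulating E over each segment gives final E = 1.5832.

G0 X0.00 Y0.00 Z9.80
G1 X4.50 Y0.00 E0.2095
G1 X4.50 Y12.50 E0.7916
G1 X0.00 Y12.50 E1.0011
G1 X0.00 Y0.00 E1.5832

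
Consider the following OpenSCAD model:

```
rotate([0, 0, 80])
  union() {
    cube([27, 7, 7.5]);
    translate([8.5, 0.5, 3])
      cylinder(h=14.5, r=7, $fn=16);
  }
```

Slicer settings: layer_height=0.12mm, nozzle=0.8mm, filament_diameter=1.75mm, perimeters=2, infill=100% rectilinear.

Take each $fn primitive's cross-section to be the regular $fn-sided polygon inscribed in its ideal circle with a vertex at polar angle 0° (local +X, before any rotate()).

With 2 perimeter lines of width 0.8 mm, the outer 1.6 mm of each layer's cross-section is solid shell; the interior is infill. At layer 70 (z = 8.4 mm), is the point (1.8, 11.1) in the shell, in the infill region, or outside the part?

At z = 8.4 mm: the cube is not intersected at this z (z outside [0, 7.5]); the r=7 cylinder at (8.5, 0.5) gives a regular 16-gon of circumradius 7 (constant along its height); Merging all regions: only the r=7 cylinder at (8.5, 0.5) is present, so the union is just that shape — 1 connected region; (rotated 80° about Z; rotation is an isometry so areas/perimeters/island counts are preserved). Overall, the cross-section is a single solid region. Undo the 80° rotation: the query point maps to (11.244, 0.155) in the un-rotated model frame. The nearest boundary edge runs (14.97, -2.18)→(15.50, 0.50); distance from the point to it = 4.11 mm. The point is inside the cross-section and 4.11 mm from the nearest boundary — more than the 1.6 mm shell width (2 × 0.8), so it's in the infill interior.

infill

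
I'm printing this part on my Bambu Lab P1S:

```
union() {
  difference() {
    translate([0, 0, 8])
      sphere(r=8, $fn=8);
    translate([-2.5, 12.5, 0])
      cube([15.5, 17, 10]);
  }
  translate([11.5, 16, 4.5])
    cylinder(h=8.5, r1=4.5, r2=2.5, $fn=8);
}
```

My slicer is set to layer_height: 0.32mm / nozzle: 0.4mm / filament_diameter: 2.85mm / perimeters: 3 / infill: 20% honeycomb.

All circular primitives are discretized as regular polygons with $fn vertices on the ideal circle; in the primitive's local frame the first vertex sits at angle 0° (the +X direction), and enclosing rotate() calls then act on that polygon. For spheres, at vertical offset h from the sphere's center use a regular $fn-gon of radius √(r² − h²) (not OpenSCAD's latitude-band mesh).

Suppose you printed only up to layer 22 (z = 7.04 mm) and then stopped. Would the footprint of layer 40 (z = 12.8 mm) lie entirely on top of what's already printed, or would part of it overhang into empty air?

Compare the two slices. At z = 7.04: the r=8 sphere slices to a regular 8-gon of circumradius 7.942 (√(r²−h²) with h=0.96 from center) (area = (8/2)·7.942²·sin(360°/8) = 178.41 mm²); the cube at (-2.5, 12.5) is present — its section is the full 15.5×17 rectangle (area 263.50 mm²); After the difference (first − rest): starting from the r=8 sphere (178.41 mm²), the 15.5×17 cube at (-2.5, 12.5) misses the remaining region (no effect) — area = 178.41 mm²; the cone at (11.5, 16): at t=0.299 of its height the radius interpolates to r₁+(r₂−r₁)t = 3.902, giving a regular 8-gon of that circumradius (area = (8/2)·3.902²·sin(360°/8) = 43.07 mm²); Combining (union): the 2 present regions are separate (no shared area or edge), so areas and boundary lengths simply add and each stays a separate island — area = 221.48 mm². At z = 12.8: the r=8 sphere contributes a regular 8-gon of circumradius √(8²−4.8²) = 6.400 (area = (8/2)·6.400²·sin(360°/8) = 115.85 mm²); the cube at (-2.5, 12.5) is not intersected at this z (z outside [0, 10]); After the difference (first − rest): none of the subtracted shapes is present at this height, so the r=8 sphere is unchanged — area = 115.85 mm²; the cone at (11.5, 16) (r1=4.5→r2=2.5) has section circumradius 2.547 here — a regular 8-gon (area = (8/2)·2.547²·sin(360°/8) = 18.35 mm²); Merging all regions: the 2 present regions are separate (no shared area or edge), so areas and boundary lengths simply add and each stays a separate island — area = 134.20 mm². Checking containment: the cross-section at z = 12.8 is a subset of the cross-section at z = 7.04.

entirely on top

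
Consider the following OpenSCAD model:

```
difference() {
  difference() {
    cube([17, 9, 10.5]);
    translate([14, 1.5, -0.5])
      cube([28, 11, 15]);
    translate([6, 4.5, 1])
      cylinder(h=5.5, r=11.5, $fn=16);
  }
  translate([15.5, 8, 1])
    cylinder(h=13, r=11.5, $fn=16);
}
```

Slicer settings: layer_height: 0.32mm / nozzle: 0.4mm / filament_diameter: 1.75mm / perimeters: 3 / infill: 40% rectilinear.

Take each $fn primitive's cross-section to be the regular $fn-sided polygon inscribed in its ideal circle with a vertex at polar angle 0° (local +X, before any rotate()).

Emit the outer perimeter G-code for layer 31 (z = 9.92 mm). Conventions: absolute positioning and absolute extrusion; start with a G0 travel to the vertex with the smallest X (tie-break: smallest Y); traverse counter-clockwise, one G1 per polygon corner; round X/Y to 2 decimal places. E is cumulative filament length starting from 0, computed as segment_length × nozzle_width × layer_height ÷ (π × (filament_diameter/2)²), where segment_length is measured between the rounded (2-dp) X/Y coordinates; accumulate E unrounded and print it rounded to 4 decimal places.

At z = 9.92 mm: the cube is present — its section is the full 17×9 rectangle; the cube at (14, 1.5) is present — its section is the full 28×11 rectangle; the cylinder at (6, 4.5) is not intersected at this z (z outside [1, 6.5]); Taking the first minus the rest: starting from the 17×9 cube, the 28×11 cube at (14, 1.5) partially overlaps it — only the 22.50 mm² overlap (of its 308.00 mm²) is removed, clipping the outline — 1 connected region; the cylinder at (15.5, 8): section is a regular 16-gon, circumradius r=11.5; Subtracting the remaining from the first: starting from the result so far, the r=11.5 cylinder at (15.5, 8) partially overlaps it — only the 85.00 mm² overlap (of its 404.88 mm²) is removed, clipping the outline — 1 connected region. The outline is a single polygon with 6 vertices. Extrusion per mm of travel: 0.4 × 0.32 / (π × 0.875²) = 0.053216. Accumulating E over each segment gives final E = 1.6132.

G0 X0.00 Y0.00 Z9.92
G1 X7.28 Y0.00 E0.3874
G1 X4.88 Y3.60 E0.6177
G1 X4.00 Y8.00 E0.8565
G1 X4.20 Y9.00 E0.9107
G1 X0.00 Y9.00 E1.1342
G1 X0.00 Y0.00 E1.6132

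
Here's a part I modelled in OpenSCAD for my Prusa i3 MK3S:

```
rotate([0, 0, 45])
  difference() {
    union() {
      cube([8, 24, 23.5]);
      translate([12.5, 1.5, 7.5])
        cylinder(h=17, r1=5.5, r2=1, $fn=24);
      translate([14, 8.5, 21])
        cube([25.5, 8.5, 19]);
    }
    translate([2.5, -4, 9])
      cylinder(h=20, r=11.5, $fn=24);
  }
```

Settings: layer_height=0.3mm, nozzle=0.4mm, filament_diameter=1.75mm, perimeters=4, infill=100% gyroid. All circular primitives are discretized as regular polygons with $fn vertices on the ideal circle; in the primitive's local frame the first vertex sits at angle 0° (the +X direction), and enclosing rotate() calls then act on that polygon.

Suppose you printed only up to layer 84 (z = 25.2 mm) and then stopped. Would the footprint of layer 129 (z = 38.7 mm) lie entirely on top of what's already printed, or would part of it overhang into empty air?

entirely on top

Compare the two slices. At z = 25.2: the cube does not reach this height (z outside [0, 23.5]); the cone at (12.5, 1.5) is not intersected at this z (z outside [7.5, 24.5]); the cube at (14, 8.5) is present — its section is the full 25.5×8.5 rectangle (area 216.75 mm²); Merging all regions: only the 25.5×8.5 cube at (14, 8.5) is present, so the union is just that shape — area = 216.75 mm²; the r=11.5 cylinder at (2.5, -4) contributes a regular 24-gon of circumradius 11.5 (area = (24/2)·11.500²·sin(360°/24) = 410.75 mm²); Taking the first minus the rest: starting from the result so far (216.75 mm²), the r=11.5 cylinder at (2.5, -4) misses the remaining region (no effect) — area = 216.75 mm²; (rotated 45° about Z; rotation is an isometry so areas/perimeters/island counts are preserved). At z = 38.7: the cube does not reach this height (z outside [0, 23.5]); the cone at (12.5, 1.5) does not reach this height (z outside [7.5, 24.5]); the cube at (14, 8.5) (footprint 25.5×8.5) is included at this height (area 216.75 mm²); Taking the union: only the 25.5×8.5 cube at (14, 8.5) is present, so the union is just that shape — area = 216.75 mm²; the cylinder at (2.5, -4) is absent (z outside [9, 29]); Subtracting the remaining from the first: none of the subtracted shapes is present at this height, so the result so far is unchanged — area = 216.75 mm²; (rotated 45° about Z; rotation is an isometry so areas/perimeters/island counts are preserved). Checking containment: the cross-section at z = 38.7 is a subset of the cross-section at z = 25.2.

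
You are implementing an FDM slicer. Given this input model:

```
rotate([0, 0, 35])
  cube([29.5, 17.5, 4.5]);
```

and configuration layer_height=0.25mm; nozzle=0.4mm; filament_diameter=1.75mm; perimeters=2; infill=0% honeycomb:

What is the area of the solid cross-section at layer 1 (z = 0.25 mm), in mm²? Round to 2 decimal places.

516.25 mm²

At z = 0.25 mm: the cube (footprint 29.5×17.5) is included at this height (area 516.25 mm²); (whole slice rotated 35° about Z — lengths, areas and connectivity unchanged). Overall, the cross-section is a single solid region. Net area = 516.25 mm².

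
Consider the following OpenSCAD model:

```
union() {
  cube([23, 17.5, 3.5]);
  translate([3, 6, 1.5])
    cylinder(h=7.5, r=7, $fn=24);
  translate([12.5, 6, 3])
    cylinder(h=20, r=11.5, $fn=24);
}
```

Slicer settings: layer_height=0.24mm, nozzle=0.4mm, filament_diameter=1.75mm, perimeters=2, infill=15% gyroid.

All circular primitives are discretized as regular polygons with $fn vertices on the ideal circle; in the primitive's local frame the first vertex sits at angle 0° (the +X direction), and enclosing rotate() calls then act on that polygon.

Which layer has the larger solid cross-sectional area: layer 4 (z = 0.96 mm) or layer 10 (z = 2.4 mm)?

layer 10 (z = 2.4 mm)

Layer 4 (z = 0.96): the 23×17.5 cube contributes its full rectangle (area 402.50 mm²); the cylinder at (3, 6) does not reach this height (z outside [1.5, 9]); the cylinder at (12.5, 6) is not intersected at this z (z outside [3, 23]); Combining (union): only the 23×17.5 cube is present, so the union is just that shape — area = 402.50 mm². So its area = 402.50 mm². Layer 10 (z = 2.4): the cube (footprint 23×17.5) is included at this height (area 402.50 mm²); the cylinder at (3, 6): section is a regular 24-gon, circumradius r=7 (area = (24/2)·7.000²·sin(360°/24) = 152.19 mm²); the cylinder at (12.5, 6) is absent (z outside [3, 23]); Combining (union): the regions partially overlap — summed areas 554.69 mm² minus the doubly-counted overlap 112.01 mm² gives 442.68 mm² — area = 442.68 mm². So its area = 442.68 mm². Layer 10 is larger (442.68 vs 402.50 mm²).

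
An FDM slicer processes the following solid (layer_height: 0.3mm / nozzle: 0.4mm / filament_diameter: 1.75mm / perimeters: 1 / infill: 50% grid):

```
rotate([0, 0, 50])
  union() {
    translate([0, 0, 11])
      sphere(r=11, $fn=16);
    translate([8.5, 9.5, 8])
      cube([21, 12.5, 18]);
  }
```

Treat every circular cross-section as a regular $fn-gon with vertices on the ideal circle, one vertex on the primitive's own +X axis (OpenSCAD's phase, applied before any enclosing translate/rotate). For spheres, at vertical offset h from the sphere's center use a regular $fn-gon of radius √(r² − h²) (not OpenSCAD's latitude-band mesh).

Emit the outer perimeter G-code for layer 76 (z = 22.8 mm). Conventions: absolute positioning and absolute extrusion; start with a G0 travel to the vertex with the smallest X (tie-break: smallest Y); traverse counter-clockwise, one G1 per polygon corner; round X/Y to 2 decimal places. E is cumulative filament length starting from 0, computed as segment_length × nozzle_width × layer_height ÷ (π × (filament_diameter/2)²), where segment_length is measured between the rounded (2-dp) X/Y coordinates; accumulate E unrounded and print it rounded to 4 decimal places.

At z = 22.8 mm: the sphere does not reach this height (|z−center|=11.800 > r=11); the cube at (8.5, 9.5) (footprint 21×12.5) is included at this height; Combining (union): only the 21×12.5 cube at (8.5, 9.5) is present, so the union is just that shape — 1 connected region; (rotated 50° about Z; rotation is an isometry so areas/perimeters/island counts are preserved). The outline is a single polygon with 4 vertices. Extrusion per mm of travel: 0.4 × 0.3 / (π × 0.875²) = 0.049890. Accumulating E over each segment gives final E = 3.3422.

G0 X-11.39 Y20.65 Z22.80
G1 X-1.81 Y12.62 E0.6236
G1 X11.68 Y28.70 E1.6708
G1 X2.11 Y36.74 E2.2944
G1 X-11.39 Y20.65 E3.3422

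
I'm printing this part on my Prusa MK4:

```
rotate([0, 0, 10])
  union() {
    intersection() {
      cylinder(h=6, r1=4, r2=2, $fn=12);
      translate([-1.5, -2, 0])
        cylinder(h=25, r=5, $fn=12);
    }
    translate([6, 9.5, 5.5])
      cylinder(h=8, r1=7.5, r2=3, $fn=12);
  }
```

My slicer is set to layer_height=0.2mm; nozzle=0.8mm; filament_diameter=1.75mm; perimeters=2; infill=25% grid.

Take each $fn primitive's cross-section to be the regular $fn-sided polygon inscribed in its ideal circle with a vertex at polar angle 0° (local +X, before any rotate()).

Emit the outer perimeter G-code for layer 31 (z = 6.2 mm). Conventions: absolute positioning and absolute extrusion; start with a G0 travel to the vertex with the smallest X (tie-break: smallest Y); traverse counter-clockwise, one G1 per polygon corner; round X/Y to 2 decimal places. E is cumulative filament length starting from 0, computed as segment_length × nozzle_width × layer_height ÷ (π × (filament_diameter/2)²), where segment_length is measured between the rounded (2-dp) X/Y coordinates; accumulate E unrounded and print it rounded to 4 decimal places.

At z = 6.2 mm: the cone does not reach this height (z outside [0, 6]); the cylinder at (-1.5, -2): section is a regular 12-gon, circumradius r=5; After intersecting: at least one operand is absent at this height, so nothing remains; the cone at (6, 9.5): at t=0.088 of its height the radius interpolates to r₁+(r₂−r₁)t = 7.106, giving a regular 12-gon of that circumradius; Combining (union): only the cone at (6, 9.5) is present, so the union is just that shape — 1 connected region; (whole slice rotated 10° about Z — lengths, areas and connectivity unchanged). The outline is a single polygon with 12 vertices. Extrusion per mm of travel: 0.8 × 0.2 / (π × 0.875²) = 0.066520. Accumulating E over each segment gives final E = 2.9369.

G0 X-2.74 Y9.16 Z6.20
G1 X-1.18 Y5.83 E0.2446
G1 X1.83 Y3.72 E0.4891
G1 X5.49 Y3.40 E0.7335
G1 X8.83 Y4.95 E0.9785
G1 X10.94 Y7.97 E1.2235
G1 X11.26 Y11.63 E1.4679
G1 X9.70 Y14.97 E1.7131
G1 X6.69 Y17.08 E1.9577
G1 X3.03 Y17.40 E2.2021
G1 X-0.31 Y15.84 E2.4473
G1 X-2.42 Y12.83 E2.6918
G1 X-2.74 Y9.16 E2.9369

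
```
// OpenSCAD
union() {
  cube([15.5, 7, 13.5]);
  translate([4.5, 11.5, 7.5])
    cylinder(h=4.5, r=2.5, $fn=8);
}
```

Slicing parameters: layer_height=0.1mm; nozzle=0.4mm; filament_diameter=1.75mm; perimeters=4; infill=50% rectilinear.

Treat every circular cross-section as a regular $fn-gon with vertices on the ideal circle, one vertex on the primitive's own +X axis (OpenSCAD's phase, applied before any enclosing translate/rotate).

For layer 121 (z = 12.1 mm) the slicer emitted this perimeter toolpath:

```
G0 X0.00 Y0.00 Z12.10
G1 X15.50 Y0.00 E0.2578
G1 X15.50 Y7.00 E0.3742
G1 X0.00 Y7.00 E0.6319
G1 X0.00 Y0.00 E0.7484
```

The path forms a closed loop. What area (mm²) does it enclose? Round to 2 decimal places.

Apply the shoelace formula to the sequence of (X, Y) vertices; enclosed area = 108.50 mm².

108.50 mm²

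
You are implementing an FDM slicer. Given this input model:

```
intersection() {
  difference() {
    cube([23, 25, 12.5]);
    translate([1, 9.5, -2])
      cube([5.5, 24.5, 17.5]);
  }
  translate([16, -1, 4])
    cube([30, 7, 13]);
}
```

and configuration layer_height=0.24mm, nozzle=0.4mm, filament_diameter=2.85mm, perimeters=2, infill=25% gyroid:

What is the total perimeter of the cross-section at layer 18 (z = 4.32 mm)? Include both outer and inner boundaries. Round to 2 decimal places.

At z = 4.32 mm: the cube is present — its section is the full 23×25 rectangle (perimeter 96.00 mm); the cube at (1, 9.5) is present — its section is the full 5.5×24.5 rectangle (perimeter 60.00 mm); After the difference (first − rest): starting from the 23×25 cube, the 5.5×24.5 cube at (1, 9.5) partially overlaps it — only the 85.25 mm² overlap (of its 134.75 mm²) is removed, clipping the outline — boundary = 127.00 mm; the cube at (16, -1) is present — its section is the full 30×7 rectangle (perimeter 74.00 mm); After intersecting: the 30×7 cube at (16, -1) partially overlaps that combined region; clipping to the common part keeps 42.00 mm² — boundary = 26.00 mm. Overall, the cross-section is a single solid region. Total boundary length (outer) = 26.00 mm.

26.00 mm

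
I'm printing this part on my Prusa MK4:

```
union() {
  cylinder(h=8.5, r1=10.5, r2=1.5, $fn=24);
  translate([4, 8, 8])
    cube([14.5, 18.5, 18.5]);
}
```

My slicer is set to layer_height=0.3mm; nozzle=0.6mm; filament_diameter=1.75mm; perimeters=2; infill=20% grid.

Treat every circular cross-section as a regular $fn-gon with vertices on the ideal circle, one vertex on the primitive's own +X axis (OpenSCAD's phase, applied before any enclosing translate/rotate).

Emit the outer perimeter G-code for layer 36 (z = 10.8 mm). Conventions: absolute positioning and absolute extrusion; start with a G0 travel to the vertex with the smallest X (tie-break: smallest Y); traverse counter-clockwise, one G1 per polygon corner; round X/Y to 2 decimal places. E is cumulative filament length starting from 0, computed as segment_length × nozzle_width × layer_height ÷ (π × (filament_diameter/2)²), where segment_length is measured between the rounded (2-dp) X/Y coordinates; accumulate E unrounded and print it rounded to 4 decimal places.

G0 X4.00 Y8.00 Z10.80
G1 X18.50 Y8.00 E1.0851
G1 X18.50 Y26.50 E2.4696
G1 X4.00 Y26.50 E3.5547
G1 X4.00 Y8.00 E4.9391

At z = 10.8 mm: the cone does not reach this height (z outside [0, 8.5]); the cube at (4, 8) (footprint 14.5×18.5) is included at this height; Combining (union): only the 14.5×18.5 cube at (4, 8) is present, so the union is just that shape — 1 connected region. The outline is a single polygon with 4 vertices. Extrusion per mm of travel: 0.6 × 0.3 / (π × 0.875²) = 0.074835. Accumulating E over each segment gives final E = 4.9391.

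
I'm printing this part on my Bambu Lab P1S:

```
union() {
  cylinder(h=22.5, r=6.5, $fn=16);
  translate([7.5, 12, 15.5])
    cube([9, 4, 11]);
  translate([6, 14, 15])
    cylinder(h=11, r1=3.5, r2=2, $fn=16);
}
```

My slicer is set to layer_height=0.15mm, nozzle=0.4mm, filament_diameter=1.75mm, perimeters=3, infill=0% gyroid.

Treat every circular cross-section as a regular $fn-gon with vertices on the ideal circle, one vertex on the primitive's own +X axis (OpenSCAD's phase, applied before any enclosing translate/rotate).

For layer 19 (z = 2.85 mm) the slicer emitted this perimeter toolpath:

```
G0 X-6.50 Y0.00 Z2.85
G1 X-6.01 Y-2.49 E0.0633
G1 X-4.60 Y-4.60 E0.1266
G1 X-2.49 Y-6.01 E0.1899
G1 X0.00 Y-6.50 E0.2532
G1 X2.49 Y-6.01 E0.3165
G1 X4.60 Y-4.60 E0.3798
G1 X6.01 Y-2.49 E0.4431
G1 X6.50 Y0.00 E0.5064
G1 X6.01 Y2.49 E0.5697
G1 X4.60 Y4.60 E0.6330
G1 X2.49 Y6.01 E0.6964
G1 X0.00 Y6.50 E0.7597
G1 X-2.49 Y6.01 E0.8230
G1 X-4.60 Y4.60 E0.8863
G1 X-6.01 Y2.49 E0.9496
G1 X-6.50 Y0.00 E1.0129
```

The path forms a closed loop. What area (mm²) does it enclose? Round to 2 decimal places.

Apply the shoelace formula to the sequence of (X, Y) vertices; enclosed area = 129.51 mm².

129.51 mm²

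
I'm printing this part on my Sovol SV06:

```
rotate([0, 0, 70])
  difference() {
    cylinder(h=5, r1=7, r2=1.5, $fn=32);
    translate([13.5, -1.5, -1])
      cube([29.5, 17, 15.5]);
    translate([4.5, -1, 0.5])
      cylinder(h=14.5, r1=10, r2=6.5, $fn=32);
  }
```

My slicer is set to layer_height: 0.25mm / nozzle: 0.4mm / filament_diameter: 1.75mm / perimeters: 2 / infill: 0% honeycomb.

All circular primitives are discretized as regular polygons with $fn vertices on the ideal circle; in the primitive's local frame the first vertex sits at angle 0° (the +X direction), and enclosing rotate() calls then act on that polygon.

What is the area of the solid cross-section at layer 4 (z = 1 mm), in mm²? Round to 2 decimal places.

3.45 mm²

At z = 1 mm: the cone contributes a regular 32-gon of circumradius 5.900 (interpolated between r1=7 and r2=1.5 at t=0.200) (area = (32/2)·5.900²·sin(360°/32) = 108.66 mm²); the cube at (13.5, -1.5) is present — its section is the full 29.5×17 rectangle (area 501.50 mm²); the cone at (4.5, -1) (r1=10→r2=6.5) has section circumradius 9.879 here — a regular 32-gon (area = (32/2)·9.879²·sin(360°/32) = 304.66 mm²); Subtracting the remaining from the first: starting from the cone (108.66 mm²), the 29.5×17 cube at (13.5, -1.5) misses the remaining region (no effect); the cone at (4.5, -1) partially overlaps it — only the 105.21 mm² overlap (of its 304.66 mm²) is removed, clipping the outline — area = 3.45 mm²; (rotated 70° about Z; rotation is an isometry so areas/perimeters/island counts are preserved). Overall, the cross-section is a single solid region. Net area = 3.45 mm².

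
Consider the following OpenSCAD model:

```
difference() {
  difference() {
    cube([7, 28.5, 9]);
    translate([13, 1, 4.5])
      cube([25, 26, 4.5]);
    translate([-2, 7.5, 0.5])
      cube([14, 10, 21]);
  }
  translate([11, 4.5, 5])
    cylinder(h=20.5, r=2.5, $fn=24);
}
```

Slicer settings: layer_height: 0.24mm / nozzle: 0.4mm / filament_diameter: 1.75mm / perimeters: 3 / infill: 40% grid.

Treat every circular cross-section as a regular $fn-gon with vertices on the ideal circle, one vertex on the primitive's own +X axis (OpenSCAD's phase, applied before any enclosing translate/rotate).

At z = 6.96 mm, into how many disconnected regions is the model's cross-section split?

2

At z = 6.96 mm: the cube is present — its section is the full 7×28.5 rectangle; the 25×26 cube at (13, 1) contributes its full rectangle; the cube at (-2, 7.5) (footprint 14×10) is included at this height; Taking the first minus the rest: starting from the 7×28.5 cube, the 25×26 cube at (13, 1) misses the remaining region (no effect); the 14×10 cube at (-2, 7.5) partially overlaps it — only the 70.00 mm² overlap (of its 140.00 mm²) is removed, clipping the outline — 2 connected regions; the r=2.5 cylinder at (11, 4.5) gives a regular 24-gon of circumradius 2.5 (constant along its height); Taking the first minus the rest: starting from the result so far, the r=2.5 cylinder at (11, 4.5) misses the remaining region (no effect) — 2 connected regions. The result has 2 disconnected regions.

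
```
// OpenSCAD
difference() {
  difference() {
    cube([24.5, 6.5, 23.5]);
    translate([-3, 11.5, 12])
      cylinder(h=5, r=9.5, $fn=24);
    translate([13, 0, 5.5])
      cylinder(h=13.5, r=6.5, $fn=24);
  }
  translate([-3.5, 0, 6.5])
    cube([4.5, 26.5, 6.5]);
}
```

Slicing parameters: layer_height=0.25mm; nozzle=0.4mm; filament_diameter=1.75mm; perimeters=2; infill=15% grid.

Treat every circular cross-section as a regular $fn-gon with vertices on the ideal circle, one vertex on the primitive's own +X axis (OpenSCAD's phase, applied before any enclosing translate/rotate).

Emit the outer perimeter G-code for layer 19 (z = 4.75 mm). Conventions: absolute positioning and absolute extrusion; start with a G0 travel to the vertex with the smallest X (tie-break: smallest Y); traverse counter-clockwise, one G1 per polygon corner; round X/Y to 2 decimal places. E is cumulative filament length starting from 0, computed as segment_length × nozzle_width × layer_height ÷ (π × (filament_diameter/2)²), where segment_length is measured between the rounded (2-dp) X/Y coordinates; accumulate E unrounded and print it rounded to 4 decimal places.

At z = 4.75 mm: the 24.5×6.5 cube contributes its full rectangle; the cylinder at (-3, 11.5) does not reach this height (z outside [12, 17]); the cylinder at (13, 0) is absent (z outside [5.5, 19]); Subtracting the remaining from the first: none of the subtracted shapes is present at this height, so the 24.5×6.5 cube is unchanged — 1 connected region; the cube at (-3.5, 0) does not reach this height (z outside [6.5, 13]); Taking the first minus the rest: none of the subtracted shapes is present at this height, so the result so far is unchanged — 1 connected region. The outline is a single polygon with 4 vertices. Extrusion per mm of travel: 0.4 × 0.25 / (π × 0.875²) = 0.041575. Accumulating E over each segment gives final E = 2.5777.

G0 X0.00 Y0.00 Z4.75
G1 X24.50 Y0.00 E1.0186
G1 X24.50 Y6.50 E1.2888
G1 X0.00 Y6.50 E2.3074
G1 X0.00 Y0.00 E2.5777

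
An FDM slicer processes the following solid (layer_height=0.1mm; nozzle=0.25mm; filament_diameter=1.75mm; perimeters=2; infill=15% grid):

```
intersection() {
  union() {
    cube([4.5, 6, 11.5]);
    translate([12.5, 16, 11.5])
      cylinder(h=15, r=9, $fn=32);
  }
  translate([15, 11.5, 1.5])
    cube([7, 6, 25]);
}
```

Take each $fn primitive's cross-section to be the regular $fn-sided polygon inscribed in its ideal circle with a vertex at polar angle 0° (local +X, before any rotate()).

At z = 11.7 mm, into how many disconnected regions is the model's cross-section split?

1

At z = 11.7 mm: the cube is absent (z outside [0, 11.5]); the cylinder at (12.5, 16): section is a regular 32-gon, circumradius r=9; Merging all regions: only the r=9 cylinder at (12.5, 16) is present, so the union is just that shape — 1 connected region; the cube at (15, 11.5) (footprint 7×6) is included at this height; After intersecting: the 7×6 cube at (15, 11.5) partially overlaps the result so far; clipping to the common part keeps 36.99 mm² — 1 connected region. The result has 1 disconnected region.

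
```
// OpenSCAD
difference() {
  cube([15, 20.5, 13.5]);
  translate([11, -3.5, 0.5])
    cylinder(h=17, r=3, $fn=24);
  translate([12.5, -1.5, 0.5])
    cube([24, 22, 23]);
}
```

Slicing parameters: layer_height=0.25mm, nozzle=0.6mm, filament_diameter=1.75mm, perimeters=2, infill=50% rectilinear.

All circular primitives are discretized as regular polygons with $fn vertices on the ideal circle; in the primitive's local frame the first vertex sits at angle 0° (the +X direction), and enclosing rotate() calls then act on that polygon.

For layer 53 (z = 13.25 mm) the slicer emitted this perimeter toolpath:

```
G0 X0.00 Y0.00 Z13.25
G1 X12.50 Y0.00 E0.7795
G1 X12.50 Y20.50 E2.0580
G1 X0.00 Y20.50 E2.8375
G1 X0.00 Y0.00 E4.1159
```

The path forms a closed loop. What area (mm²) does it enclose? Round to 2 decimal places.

Apply the shoelace formula to the sequence of (X, Y) vertices; enclosed area = 256.25 mm².

256.25 mm²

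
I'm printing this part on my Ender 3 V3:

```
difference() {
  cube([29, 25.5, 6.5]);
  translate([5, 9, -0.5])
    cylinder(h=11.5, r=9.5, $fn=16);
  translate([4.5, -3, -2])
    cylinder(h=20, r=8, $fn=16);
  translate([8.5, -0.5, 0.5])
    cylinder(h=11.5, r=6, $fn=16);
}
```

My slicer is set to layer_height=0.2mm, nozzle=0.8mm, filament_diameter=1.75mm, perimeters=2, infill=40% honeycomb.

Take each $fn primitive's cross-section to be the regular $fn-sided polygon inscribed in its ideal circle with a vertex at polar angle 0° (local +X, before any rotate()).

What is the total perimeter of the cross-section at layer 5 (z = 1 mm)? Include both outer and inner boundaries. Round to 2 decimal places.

At z = 1 mm: the cube (footprint 29×25.5) is included at this height (perimeter 109.00 mm); the cylinder at (5, 9): section is a regular 16-gon, circumradius r=9.5 (perimeter = 2·16·9.500·sin(180°/16) = 59.31 mm); the r=8 cylinder at (4.5, -3) gives a regular 16-gon of circumradius 8 (constant along its height) (perimeter = 2·16·8.000·sin(180°/16) = 49.94 mm); the r=6 cylinder at (8.5, -0.5) gives a regular 16-gon of circumradius 6 (constant along its height) (perimeter = 2·16·6.000·sin(180°/16) = 37.46 mm); Taking the first minus the rest: starting from the 29×25.5 cube, the r=9.5 cylinder at (5, 9) partially overlaps it — only the 226.05 mm² overlap (of its 276.30 mm²) is removed, clipping the outline; the r=8 cylinder at (4.5, -3) partially overlaps it — only the 4.18 mm² overlap (of its 195.93 mm²) is removed, clipping the outline; the r=6 cylinder at (8.5, -0.5) partially overlaps it — only the 7.90 mm² overlap (of its 110.21 mm²) is removed, clipping the outline — boundary = 107.75 mm. Overall, the cross-section is a single solid region. Total boundary length (outer) = 107.75 mm.

107.75 mm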